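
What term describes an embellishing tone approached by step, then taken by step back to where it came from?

Neighbor tone.

Approach: by step. Departure: by step in the opposite direction, back to the starting pitch.
Stepwise on both sides but reversing to return to the same chord tone — a neighbor tone. (Had it continued onward in the same direction it would be a passing tone instead.)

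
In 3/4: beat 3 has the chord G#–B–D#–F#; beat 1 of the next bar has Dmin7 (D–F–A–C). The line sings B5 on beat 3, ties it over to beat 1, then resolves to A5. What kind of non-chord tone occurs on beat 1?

The harmony at that moment is D minor seventh chord (D, F, A, C); B5 is not a chord tone.
It is held over (the same pitch as the preceding B5) and left by step down to A5.
Held over from the previous chord and resolving down by step — a suspension.

Suspension.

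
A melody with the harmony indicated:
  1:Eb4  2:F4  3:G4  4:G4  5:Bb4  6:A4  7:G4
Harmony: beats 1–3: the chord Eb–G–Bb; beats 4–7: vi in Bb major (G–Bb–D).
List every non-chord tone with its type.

The harmony at that moment is Eb major triad (Eb, G, Bb); F4 is not a chord tone.
It is approached by step up from Eb4 and left by step up to G4.
Step in, step out in the same direction — a passing tone.
The harmony at that moment is G minor triad (G, Bb, D); A4 is not a chord tone.
It is approached by step down from Bb4 and left by step down to G4.
Step in, step out in the same direction — a passing tone.

F4 (beat 2) — passing tone; A4 (beat 6) — passing tone.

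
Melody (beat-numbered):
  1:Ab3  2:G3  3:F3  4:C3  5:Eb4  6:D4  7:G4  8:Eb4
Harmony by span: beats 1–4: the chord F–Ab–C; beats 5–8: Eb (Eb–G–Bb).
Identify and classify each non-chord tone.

The harmony at that moment is F minor triad (F, Ab, C); G3 is not a chord tone.
It is approached by step down from Ab3 and left by step down to F3.
Step in, step out in the same direction — a passing tone.
The harmony at that moment is Eb major triad (Eb, G, Bb); D4 is not a chord tone.
It is approached by step down from Eb4 and left by leap up to G4.
Step in, leap out — an escape tone.

G3 (beat 2) — passing tone; D4 (beat 6) — escape tone.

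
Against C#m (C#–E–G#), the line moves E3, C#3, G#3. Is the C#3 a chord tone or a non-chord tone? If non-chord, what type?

C# minor triad contains C#, E, G#; C# is the root, so it is a chord tone.

Chord tone (the root of C# minor triad).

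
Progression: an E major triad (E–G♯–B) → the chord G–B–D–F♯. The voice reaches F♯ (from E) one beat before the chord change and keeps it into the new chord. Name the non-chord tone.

F♯ is an anticipation.

The harmony at that moment is E major triad (E, G♯, B); F♯ is not a chord tone.
It is approached by step up from E and then sustained as the same pitch into the next harmony.
Arriving early and becoming a chord tone when the harmony changes — an anticipation.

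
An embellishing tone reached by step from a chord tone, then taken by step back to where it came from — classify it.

Approach: by step. Departure: by step in the opposite direction, back to the starting pitch.
Stepwise on both sides but reversing to return to the same chord tone — a neighbor tone. (Had it continued onward in the same direction it would be a passing tone instead.)

Neighbor tone.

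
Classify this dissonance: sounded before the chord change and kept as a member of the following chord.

Anticipation.

Approach: ahead of the chord change (typically by step), so it is dissonant against the current harmony. Departure: none — the same pitch is restated or held and is a chord tone of the new harmony.
Dissonant first, consonant once the harmony catches up: the note simply arrives early — an anticipation. (The reverse timing, consonant first and dissonant after the change, would be a suspension or retardation.)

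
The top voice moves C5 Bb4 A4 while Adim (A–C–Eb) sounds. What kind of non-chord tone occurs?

The harmony at that moment is A diminished triad (A, C, Eb); Bb4 is not a chord tone.
It is approached by step down from C5 and left by step down to A4.
Step in, step out in the same direction — a passing tone.

Bb4 is a passing tone.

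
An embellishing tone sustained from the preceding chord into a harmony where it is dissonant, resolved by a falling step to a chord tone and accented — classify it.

Approach: by preparation — the pitch is first a chord tone, then held (tied or repeated) while the harmony changes under it. Departure: down by step. Metric position: strong.
A prepared dissonance that resolves downward by step — a suspension. (The same figure resolving upward would be a retardation.)

Suspension.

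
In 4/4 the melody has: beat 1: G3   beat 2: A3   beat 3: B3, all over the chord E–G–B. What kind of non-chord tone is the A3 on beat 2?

Passing tone.

The harmony at that moment is E minor triad (E, G, B); A3 is not a chord tone.
It is approached by step up from G3 and left by step up to B3.
Step in, step out in the same direction — a passing tone.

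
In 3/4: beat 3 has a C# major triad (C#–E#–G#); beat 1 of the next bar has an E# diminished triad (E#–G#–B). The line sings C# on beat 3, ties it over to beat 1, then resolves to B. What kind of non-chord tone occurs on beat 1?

The harmony at that moment is E# diminished triad (E#, G#, B); C# is not a chord tone.
It is held over (the same pitch as the preceding C#) and left by step down to B.
Held over from the previous chord and resolving down by step — a suspension.

Suspension.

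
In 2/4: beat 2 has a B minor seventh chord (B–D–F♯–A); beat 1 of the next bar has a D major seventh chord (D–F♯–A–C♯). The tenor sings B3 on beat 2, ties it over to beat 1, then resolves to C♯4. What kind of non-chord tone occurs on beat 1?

Retardation.

The harmony at that moment is D major seventh chord (D, F♯, A, C♯); B3 is not a chord tone.
It is held over (the same pitch as the preceding B3) and left by step up to C♯4.
Held over from the previous chord and resolving up by step — a retardation.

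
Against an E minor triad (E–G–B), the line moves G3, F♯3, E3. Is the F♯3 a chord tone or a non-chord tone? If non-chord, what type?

Non-chord tone — a passing tone.

The harmony at that moment is E minor triad (E, G, B); F♯3 is not a chord tone.
It is approached by step down from G3 and left by step down to E3.
Step in, step out in the same direction — a passing tone.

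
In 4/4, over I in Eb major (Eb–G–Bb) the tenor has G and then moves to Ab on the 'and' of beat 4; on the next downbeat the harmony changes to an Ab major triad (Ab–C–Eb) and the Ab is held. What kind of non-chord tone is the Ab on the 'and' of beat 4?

Anticipation.

The harmony at that moment is Eb major triad (Eb, G, Bb); Ab is not a chord tone.
It is approached by step up from G and then sustained as the same pitch into the next harmony.
Arriving early and becoming a chord tone when the harmony changes — an anticipation.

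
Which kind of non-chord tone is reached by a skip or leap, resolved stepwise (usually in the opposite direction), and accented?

Approach: by leap. Departure: by step. Metric position: strong.
Leap in, step out, in a metrically strong position — an appoggiatura. (It is the mirror image of the escape tone, which steps in and leaps out from a weak position.)

Appoggiatura.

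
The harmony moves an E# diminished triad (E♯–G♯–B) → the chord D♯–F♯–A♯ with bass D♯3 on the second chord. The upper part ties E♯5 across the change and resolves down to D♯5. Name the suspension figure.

9–8 suspension.

At the second chord the bass is D♯3. The suspended E♯5 lies a ninth above the bass; after resolving down by step to D♯5, the interval above the bass becomes an octave.
Suspension figures are named by those two intervals: 9–8.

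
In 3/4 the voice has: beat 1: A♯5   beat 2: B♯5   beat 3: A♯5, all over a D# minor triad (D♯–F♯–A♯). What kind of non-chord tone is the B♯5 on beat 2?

The harmony at that moment is D♯ minor triad (D♯, F♯, A♯); B♯5 is not a chord tone.
It is approached by step up from A♯5 and left by step down to A♯5.
Step away and step back to the same note — a neighbor tone (upper neighbor).

Upper neighbor tone.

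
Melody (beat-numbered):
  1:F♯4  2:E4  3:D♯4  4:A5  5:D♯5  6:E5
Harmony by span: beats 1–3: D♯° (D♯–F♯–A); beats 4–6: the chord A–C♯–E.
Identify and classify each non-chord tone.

E4 (beat 2) — passing tone; D♯5 (beat 5) — appoggiatura.

The harmony at that moment is D♯ diminished triad (D♯, F♯, A); E4 is not a chord tone.
It is approached by step down from F♯4 and left by step down to D♯4.
Step in, step out in the same direction — a passing tone.
The harmony at that moment is A major triad (A, C♯, E); D♯5 is not a chord tone.
It is approached by leap down from A5 and left by step up to E5.
Leap in, step out — an appoggiatura.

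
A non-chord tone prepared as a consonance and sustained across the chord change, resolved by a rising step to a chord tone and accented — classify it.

Retardation.

Approach: by preparation — the pitch is first a chord tone, then held (tied or repeated) while the harmony changes under it. Departure: up by step. Metric position: strong.
A prepared dissonance that resolves upward by step — a retardation. (The same figure resolving downward would be a suspension.)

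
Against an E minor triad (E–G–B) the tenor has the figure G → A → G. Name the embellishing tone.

A is a neighbor tone.

The harmony at that moment is E minor triad (E, G, B); A is not a chord tone.
It is approached by step up from G and left by step down to G.
Step away and step back to the same note — a neighbor tone (upper neighbor).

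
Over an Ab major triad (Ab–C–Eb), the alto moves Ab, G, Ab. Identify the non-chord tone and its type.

G is a neighbor tone.

The harmony at that moment is Ab major triad (Ab, C, Eb); G is not a chord tone.
It is approached by step down from Ab and left by step up to Ab.
Step away and step back to the same note — a neighbor tone (lower neighbor).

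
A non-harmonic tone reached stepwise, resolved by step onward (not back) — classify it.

Passing tone.

Approach: by step. Departure: by step, continuing in the same direction.
Stepwise on both sides with no change of direction means the note fills in the space between two different chord tones — a passing tone. (Had it turned back to its starting note it would be a neighbor tone instead.)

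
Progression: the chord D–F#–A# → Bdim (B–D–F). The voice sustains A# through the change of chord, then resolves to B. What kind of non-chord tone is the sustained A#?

The harmony at that moment is B diminished triad (B, D, F); A# is not a chord tone.
It is held over (the same pitch as the preceding A#) and left by step up to B.
Held over from the previous chord and resolving up by step — a retardation.

A# is a retardation.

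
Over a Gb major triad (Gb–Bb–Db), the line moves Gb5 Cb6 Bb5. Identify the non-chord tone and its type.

Cb6 is an appoggiatura.

The harmony at that moment is Gb major triad (Gb, Bb, Db); Cb6 is not a chord tone.
It is approached by leap up from Gb5 and left by step down to Bb5.
Leap in, step out — an appoggiatura.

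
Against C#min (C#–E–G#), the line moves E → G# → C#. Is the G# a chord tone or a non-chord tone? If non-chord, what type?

Chord tone (the fifth of C# minor triad).

C# minor triad contains C#, E, G#; G# is the fifth, so it is a chord tone.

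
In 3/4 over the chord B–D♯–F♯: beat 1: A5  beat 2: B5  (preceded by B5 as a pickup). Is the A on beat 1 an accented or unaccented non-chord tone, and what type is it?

The harmony at that moment is B major triad (B, D♯, F♯); A5 is not a chord tone.
It is approached by step down from B5 and left by step up to B5.
Step away and step back to the same note — a neighbor tone (lower neighbor).
It falls on the downbeat, so it is accented.

Accented neighbor tone.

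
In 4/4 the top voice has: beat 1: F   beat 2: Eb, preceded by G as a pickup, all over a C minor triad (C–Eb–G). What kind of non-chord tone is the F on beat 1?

Passing tone.

The harmony at that moment is C minor triad (C, Eb, G); F is not a chord tone.
It is approached by step down from G and left by step down to Eb.
Step in, step out in the same direction — a passing tone.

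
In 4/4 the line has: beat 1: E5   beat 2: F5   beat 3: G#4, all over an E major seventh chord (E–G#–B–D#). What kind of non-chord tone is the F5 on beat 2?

The harmony at that moment is E major seventh chord (E, G#, B, D#); F5 is not a chord tone.
It is approached by step up from E5 and left by leap down to G#4.
Step in, leap out, on a weak beat — an escape tone.

Escape tone.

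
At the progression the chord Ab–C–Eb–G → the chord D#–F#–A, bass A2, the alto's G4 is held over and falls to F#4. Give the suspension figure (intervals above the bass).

At the second chord the bass is A2. The suspended G4 lies a seventh above the bass; after resolving down by step to F#4, the interval above the bass becomes a sixth.
Suspension figures are named by those two intervals: 7–6.

7–6 suspension.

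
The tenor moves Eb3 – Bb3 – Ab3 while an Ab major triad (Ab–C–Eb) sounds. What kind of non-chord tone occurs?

Bb3 is an appoggiatura.

The harmony at that moment is Ab major triad (Ab, C, Eb); Bb3 is not a chord tone.
It is approached by leap up from Eb3 and left by step down to Ab3.
Leap in, step out — an appoggiatura.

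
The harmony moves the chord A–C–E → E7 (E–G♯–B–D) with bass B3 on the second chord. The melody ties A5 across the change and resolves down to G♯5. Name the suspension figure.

At the second chord the bass is B3. The suspended A5 lies a seventh above the bass; after resolving down by step to G♯5, the interval above the bass becomes a sixth.
Suspension figures are named by those two intervals: 7–6.

7–6 suspension.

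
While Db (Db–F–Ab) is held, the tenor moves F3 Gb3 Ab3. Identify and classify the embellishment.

Gb3 is a passing tone.

The harmony at that moment is Db major triad (Db, F, Ab); Gb3 is not a chord tone.
It is approached by step up from F3 and left by step up to Ab3.
Step in, step out in the same direction — a passing tone.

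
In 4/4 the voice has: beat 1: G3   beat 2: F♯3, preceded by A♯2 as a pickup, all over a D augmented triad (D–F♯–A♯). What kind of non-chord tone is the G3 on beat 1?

Appoggiatura.

The harmony at that moment is D augmented triad (D, F♯, A♯); G3 is not a chord tone.
It is approached by leap up from A♯2 and left by step down to F♯3.
Leap in, step out, metrically accented — an appoggiatura.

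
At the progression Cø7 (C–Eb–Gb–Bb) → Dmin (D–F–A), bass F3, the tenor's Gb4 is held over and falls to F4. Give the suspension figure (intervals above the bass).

At the second chord the bass is F3. The suspended Gb4 lies a ninth above the bass; after resolving down by step to F4, the interval above the bass becomes an octave.
Suspension figures are named by those two intervals: 9–8.

9–8 suspension.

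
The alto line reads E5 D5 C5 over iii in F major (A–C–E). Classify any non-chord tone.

D5 is a passing tone.

The harmony at that moment is A minor triad (A, C, E); D5 is not a chord tone.
It is approached by step down from E5 and left by step down to C5.
Step in, step out in the same direction — a passing tone.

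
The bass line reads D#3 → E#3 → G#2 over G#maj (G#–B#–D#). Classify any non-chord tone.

E#3 is an escape tone.

The harmony at that moment is G# major triad (G#, B#, D#); E#3 is not a chord tone.
It is approached by step up from D#3 and left by leap down to G#2.
Step in, leap out — an escape tone.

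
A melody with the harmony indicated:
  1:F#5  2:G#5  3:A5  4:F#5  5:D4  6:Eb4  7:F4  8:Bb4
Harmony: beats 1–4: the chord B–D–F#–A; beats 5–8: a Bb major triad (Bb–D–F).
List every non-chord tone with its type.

The harmony at that moment is B minor seventh chord (B, D, F#, A); G#5 is not a chord tone.
It is approached by step up from F#5 and left by step up to A5.
Step in, step out in the same direction — a passing tone.
The harmony at that moment is Bb major triad (Bb, D, F); Eb4 is not a chord tone.
It is approached by step up from D4 and left by step up to F4.
Step in, step out in the same direction — a passing tone.

G#5 (beat 2) — passing tone; Eb4 (beat 6) — passing tone.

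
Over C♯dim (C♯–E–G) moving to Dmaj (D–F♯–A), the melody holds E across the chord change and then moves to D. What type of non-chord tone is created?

The harmony at that moment is D major triad (D, F♯, A); E is not a chord tone.
It is held over (the same pitch as the preceding E) and left by step down to D.
Held over from the previous chord and resolving down by step — a suspension.

E is a suspension.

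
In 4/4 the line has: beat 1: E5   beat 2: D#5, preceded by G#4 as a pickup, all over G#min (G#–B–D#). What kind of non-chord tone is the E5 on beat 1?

Appoggiatura.

The harmony at that moment is G# minor triad (G#, B, D#); E5 is not a chord tone.
It is approached by leap up from G#4 and left by step down to D#5.
Leap in, step out, metrically accented — an appoggiatura.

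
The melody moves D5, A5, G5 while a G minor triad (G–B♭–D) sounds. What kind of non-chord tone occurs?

A5 is an appoggiatura.

The harmony at that moment is G minor triad (G, B♭, D); A5 is not a chord tone.
It is approached by leap up from D5 and left by step down to G5.
Leap in, step out — an appoggiatura.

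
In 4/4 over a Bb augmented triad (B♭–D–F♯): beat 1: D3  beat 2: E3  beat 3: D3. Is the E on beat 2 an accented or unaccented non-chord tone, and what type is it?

The harmony at that moment is B♭ augmented triad (B♭, D, F♯); E3 is not a chord tone.
It is approached by step up from D3 and left by step down to D3.
Step away and step back to the same note — a neighbor tone (upper neighbor).
It falls on a weak beat, so it is unaccented.

Unaccented neighbor tone.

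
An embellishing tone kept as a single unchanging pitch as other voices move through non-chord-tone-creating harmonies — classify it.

Pedal tone.

Approach: none. Departure: none — a single pitch is sustained while the chords change around it, passing through harmonies that do not contain it.
No melodic motion at all; the dissonance is created entirely by the moving harmonies against the stationary note — a pedal tone (pedal point).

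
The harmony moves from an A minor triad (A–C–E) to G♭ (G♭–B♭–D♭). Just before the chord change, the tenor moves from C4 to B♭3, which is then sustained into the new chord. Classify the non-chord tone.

The harmony at that moment is A minor triad (A, C, E); B♭3 is not a chord tone.
It is approached by step down from C4 and then sustained as the same pitch into the next harmony.
Arriving early and becoming a chord tone when the harmony changes — an anticipation.

B♭3 is an anticipation.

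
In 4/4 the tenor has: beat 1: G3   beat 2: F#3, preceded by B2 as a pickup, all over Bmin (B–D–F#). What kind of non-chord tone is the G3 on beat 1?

The harmony at that moment is B minor triad (B, D, F#); G3 is not a chord tone.
It is approached by leap up from B2 and left by step down to F#3.
Leap in, step out, metrically accented — an appoggiatura.

Appoggiatura.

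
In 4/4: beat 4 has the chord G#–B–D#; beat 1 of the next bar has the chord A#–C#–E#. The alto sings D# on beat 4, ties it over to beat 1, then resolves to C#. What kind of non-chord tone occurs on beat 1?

The harmony at that moment is A# minor triad (A#, C#, E#); D# is not a chord tone.
It is held over (the same pitch as the preceding D#) and left by step down to C#.
Held over from the previous chord and resolving down by step — a suspension.

Suspension.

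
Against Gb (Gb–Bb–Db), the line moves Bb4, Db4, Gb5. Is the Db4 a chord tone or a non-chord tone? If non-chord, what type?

Gb major triad contains Gb, Bb, Db; Db is the fifth, so it is a chord tone.

Chord tone (the fifth of Gb major triad).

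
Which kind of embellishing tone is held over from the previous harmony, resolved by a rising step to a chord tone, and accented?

Retardation.

Approach: by preparation — the pitch is first a chord tone, then held (tied or repeated) while the harmony changes under it. Departure: up by step. Metric position: strong.
A prepared dissonance that resolves upward by step — a retardation. (The same figure resolving downward would be a suspension.)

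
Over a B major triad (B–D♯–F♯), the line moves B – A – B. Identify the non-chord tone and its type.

A is a neighbor tone.

The harmony at that moment is B major triad (B, D♯, F♯); A is not a chord tone.
It is approached by step down from B and left by step up to B.
Step away and step back to the same note — a neighbor tone (lower neighbor).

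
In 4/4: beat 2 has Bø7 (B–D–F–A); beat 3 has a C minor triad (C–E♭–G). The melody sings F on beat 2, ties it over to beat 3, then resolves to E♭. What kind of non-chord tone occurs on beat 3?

Suspension.

The harmony at that moment is C minor triad (C, E♭, G); F is not a chord tone.
It is held over (the same pitch as the preceding F) and left by step down to E♭.
Held over from the previous chord and resolving down by step — a suspension.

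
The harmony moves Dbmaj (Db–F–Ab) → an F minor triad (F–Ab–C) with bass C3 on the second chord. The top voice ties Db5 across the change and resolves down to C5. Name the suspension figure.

9–8 suspension.

At the second chord the bass is C3. The suspended Db5 lies a ninth above the bass; after resolving down by step to C5, the interval above the bass becomes an octave.
Suspension figures are named by those two intervals: 9–8.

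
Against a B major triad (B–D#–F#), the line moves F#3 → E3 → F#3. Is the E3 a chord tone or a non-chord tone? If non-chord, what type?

The harmony at that moment is B major triad (B, D#, F#); E3 is not a chord tone.
It is approached by step down from F#3 and left by step up to F#3.
Step away and step back to the same note — a neighbor tone (lower neighbor).

Non-chord tone — a neighbor tone.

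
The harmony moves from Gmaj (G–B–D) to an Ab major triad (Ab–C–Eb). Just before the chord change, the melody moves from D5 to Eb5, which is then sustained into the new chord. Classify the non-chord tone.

Eb5 is an anticipation.

The harmony at that moment is G major triad (G, B, D); Eb5 is not a chord tone.
It is approached by step up from D5 and then sustained as the same pitch into the next harmony.
Arriving early and becoming a chord tone when the harmony changes — an anticipation.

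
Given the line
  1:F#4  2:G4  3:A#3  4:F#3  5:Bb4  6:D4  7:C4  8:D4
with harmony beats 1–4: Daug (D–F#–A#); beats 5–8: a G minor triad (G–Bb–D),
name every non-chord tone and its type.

G4 (beat 2) — escape tone; C4 (beat 7) — neighbor tone.

The harmony at that moment is D augmented triad (D, F#, A#); G4 is not a chord tone.
It is approached by step up from F#4 and left by leap down to A#3.
Step in, leap out — an escape tone.
The harmony at that moment is G minor triad (G, Bb, D); C4 is not a chord tone.
It is approached by step down from D4 and left by step up to D4.
Step away and step back to the same note — a neighbor tone (lower neighbor).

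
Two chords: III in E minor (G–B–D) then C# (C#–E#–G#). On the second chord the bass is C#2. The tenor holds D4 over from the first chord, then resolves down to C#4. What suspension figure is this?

9–8 suspension.

At the second chord the bass is C#2. The suspended D4 lies a ninth above the bass; after resolving down by step to C#4, the interval above the bass becomes an octave.
Suspension figures are named by those two intervals: 9–8.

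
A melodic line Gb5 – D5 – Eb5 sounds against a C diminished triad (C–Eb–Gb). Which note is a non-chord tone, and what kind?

D5 is an appoggiatura.

The harmony at that moment is C diminished triad (C, Eb, Gb); D5 is not a chord tone.
It is approached by leap down from Gb5 and left by step up to Eb5.
Leap in, step out — an appoggiatura.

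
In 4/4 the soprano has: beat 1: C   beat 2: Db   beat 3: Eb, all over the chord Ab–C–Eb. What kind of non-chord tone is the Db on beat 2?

Passing tone.

The harmony at that moment is Ab major triad (Ab, C, Eb); Db is not a chord tone.
It is approached by step up from C and left by step up to Eb.
Step in, step out in the same direction — a passing tone.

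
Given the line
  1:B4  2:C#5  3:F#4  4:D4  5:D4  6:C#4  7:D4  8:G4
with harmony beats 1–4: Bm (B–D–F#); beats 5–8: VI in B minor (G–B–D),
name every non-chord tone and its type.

The harmony at that moment is B minor triad (B, D, F#); C#5 is not a chord tone.
It is approached by step up from B4 and left by leap down to F#4.
Step in, leap out — an escape tone.
The harmony at that moment is G major triad (G, B, D); C#4 is not a chord tone.
It is approached by step down from D4 and left by step up to D4.
Step away and step back to the same note — a neighbor tone (lower neighbor).

C#5 (beat 2) — escape tone; C#4 (beat 6) — neighbor tone.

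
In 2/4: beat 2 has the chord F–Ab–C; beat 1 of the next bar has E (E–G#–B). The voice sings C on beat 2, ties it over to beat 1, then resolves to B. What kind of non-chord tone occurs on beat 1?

Suspension.

The harmony at that moment is E major triad (E, G#, B); C is not a chord tone.
It is held over (the same pitch as the preceding C) and left by step down to B.
Held over from the previous chord and resolving down by step — a suspension.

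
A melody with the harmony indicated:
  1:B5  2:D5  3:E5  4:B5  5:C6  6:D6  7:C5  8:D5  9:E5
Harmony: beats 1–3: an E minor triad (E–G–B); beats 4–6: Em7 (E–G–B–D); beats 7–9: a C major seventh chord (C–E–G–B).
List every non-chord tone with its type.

D5 (beat 2) — appoggiatura; C6 (beat 5) — passing tone; D5 (beat 8) — passing tone.

The harmony at that moment is E minor triad (E, G, B); D5 is not a chord tone.
It is approached by leap down from B5 and left by step up to E5.
Leap in, step out — an appoggiatura.
The harmony at that moment is E minor seventh chord (E, G, B, D); C6 is not a chord tone.
It is approached by step up from B5 and left by step up to D6.
Step in, step out in the same direction — a passing tone.
The harmony at that moment is C major seventh chord (C, E, G, B); D5 is not a chord tone.
It is approached by step up from C5 and left by step up to E5.
Step in, step out in the same direction — a passing tone.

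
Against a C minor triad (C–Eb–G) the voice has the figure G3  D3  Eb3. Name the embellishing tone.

D3 is an appoggiatura.

The harmony at that moment is C minor triad (C, Eb, G); D3 is not a chord tone.
It is approached by leap down from G3 and left by step up to Eb3.
Leap in, step out — an appoggiatura.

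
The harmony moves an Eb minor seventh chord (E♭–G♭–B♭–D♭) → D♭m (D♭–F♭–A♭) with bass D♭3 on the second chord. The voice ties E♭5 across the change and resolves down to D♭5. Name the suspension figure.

9–8 suspension.

At the second chord the bass is D♭3. The suspended E♭5 lies a ninth above the bass; after resolving down by step to D♭5, the interval above the bass becomes an octave.
Suspension figures are named by those two intervals: 9–8.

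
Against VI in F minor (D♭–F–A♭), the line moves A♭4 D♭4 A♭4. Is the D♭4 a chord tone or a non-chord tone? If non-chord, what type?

Chord tone (the root of Db major triad).

Db major triad contains D♭, F, A♭; D♭ is the root, so it is a chord tone.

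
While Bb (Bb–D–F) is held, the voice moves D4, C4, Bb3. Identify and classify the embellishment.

C4 is a passing tone.

The harmony at that moment is Bb major triad (Bb, D, F); C4 is not a chord tone.
It is approached by step down from D4 and left by step down to Bb3.
Step in, step out in the same direction — a passing tone.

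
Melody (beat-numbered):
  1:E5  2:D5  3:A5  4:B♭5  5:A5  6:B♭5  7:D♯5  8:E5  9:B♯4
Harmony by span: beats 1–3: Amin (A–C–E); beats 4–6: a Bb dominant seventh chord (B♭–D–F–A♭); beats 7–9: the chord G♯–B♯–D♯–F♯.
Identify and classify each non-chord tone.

D5 (beat 2) — escape tone; A5 (beat 5) — neighbor tone; E5 (beat 8) — escape tone.

The harmony at that moment is A minor triad (A, C, E); D5 is not a chord tone.
It is approached by step down from E5 and left by leap up to A5.
Step in, leap out — an escape tone.
The harmony at that moment is B♭ dominant seventh chord (B♭, D, F, A♭); A5 is not a chord tone.
It is approached by step down from B♭5 and left by step up to B♭5.
Step away and step back to the same note — a neighbor tone (lower neighbor).
The harmony at that moment is G♯ dominant seventh chord (G♯, B♯, D♯, F♯); E5 is not a chord tone.
It is approached by step up from D♯5 and left by leap down to B♯4.
Step in, leap out — an escape tone.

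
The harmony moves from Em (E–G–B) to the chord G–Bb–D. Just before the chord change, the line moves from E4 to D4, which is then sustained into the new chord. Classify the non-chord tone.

D4 is an anticipation.

The harmony at that moment is E minor triad (E, G, B); D4 is not a chord tone.
It is approached by step down from E4 and then sustained as the same pitch into the next harmony.
Arriving early and becoming a chord tone when the harmony changes — an anticipation.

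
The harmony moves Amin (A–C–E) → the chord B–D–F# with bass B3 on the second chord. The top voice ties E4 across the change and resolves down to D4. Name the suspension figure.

At the second chord the bass is B3. The suspended E4 lies a fourth above the bass; after resolving down by step to D4, the interval above the bass becomes a third.
Suspension figures are named by those two intervals: 4–3.

4–3 suspension.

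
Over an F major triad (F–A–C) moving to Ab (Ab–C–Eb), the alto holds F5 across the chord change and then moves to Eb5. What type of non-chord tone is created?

The harmony at that moment is Ab major triad (Ab, C, Eb); F5 is not a chord tone.
It is held over (the same pitch as the preceding F5) and left by step down to Eb5.
Held over from the previous chord and resolving down by step — a suspension.

F5 is a suspension.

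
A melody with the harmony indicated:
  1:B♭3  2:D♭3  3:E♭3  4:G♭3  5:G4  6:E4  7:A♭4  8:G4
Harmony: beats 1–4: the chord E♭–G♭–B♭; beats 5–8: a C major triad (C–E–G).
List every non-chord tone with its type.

The harmony at that moment is E♭ minor triad (E♭, G♭, B♭); D♭3 is not a chord tone.
It is approached by leap down from B♭3 and left by step up to E♭3.
Leap in, step out — an appoggiatura.
The harmony at that moment is C major triad (C, E, G); A♭4 is not a chord tone.
It is approached by leap up from E4 and left by step down to G4.
Leap in, step out — an appoggiatura.

D♭3 (beat 2) — appoggiatura; A♭4 (beat 7) — appoggiatura.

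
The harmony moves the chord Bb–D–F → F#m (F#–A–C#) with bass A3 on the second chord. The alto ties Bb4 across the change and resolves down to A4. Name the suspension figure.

9–8 suspension.

At the second chord the bass is A3. The suspended Bb4 lies a ninth above the bass; after resolving down by step to A4, the interval above the bass becomes an octave.
Suspension figures are named by those two intervals: 9–8.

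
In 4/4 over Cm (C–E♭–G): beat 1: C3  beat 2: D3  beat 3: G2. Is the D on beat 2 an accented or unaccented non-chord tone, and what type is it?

Unaccented escape tone.

The harmony at that moment is C minor triad (C, E♭, G); D3 is not a chord tone.
It is approached by step up from C3 and left by leap down to G2.
Step in, leap out — an escape tone.
It falls on a weak beat, so it is unaccented.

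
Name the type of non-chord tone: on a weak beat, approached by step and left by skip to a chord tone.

Approach: by step. Departure: by leap. Metric position: weak.
Step in, leap out, from a weak position — an escape tone (échappée). (It is the mirror image of the appoggiatura, which leaps in and steps out on a strong beat.)

Escape tone.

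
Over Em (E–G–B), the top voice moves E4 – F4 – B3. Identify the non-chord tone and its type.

F4 is an escape tone.

The harmony at that moment is E minor triad (E, G, B); F4 is not a chord tone.
It is approached by step up from E4 and left by leap down to B3.
Step in, leap out — an escape tone.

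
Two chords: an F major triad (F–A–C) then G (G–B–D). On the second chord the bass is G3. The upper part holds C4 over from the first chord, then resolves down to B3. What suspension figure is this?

At the second chord the bass is G3. The suspended C4 lies a fourth above the bass; after resolving down by step to B3, the interval above the bass becomes a third.
Suspension figures are named by those two intervals: 4–3.

4–3 suspension.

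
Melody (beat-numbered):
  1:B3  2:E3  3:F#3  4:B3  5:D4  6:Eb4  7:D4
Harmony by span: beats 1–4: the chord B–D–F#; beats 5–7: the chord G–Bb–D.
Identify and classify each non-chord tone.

The harmony at that moment is B minor triad (B, D, F#); E3 is not a chord tone.
It is approached by leap down from B3 and left by step up to F#3.
Leap in, step out — an appoggiatura.
The harmony at that moment is G minor triad (G, Bb, D); Eb4 is not a chord tone.
It is approached by step up from D4 and left by step down to D4.
Step away and step back to the same note — a neighbor tone (upper neighbor).

E3 (beat 2) — appoggiatura; Eb4 (beat 6) — neighbor tone.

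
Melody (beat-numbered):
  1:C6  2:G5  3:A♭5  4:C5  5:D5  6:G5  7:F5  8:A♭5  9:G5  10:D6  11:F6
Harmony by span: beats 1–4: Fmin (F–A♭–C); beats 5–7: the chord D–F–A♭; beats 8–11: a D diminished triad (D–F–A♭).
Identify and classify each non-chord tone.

G5 (beat 2) — appoggiatura; G5 (beat 6) — appoggiatura; G5 (beat 9) — escape tone.

The harmony at that moment is F minor triad (F, A♭, C); G5 is not a chord tone.
It is approached by leap down from C6 and left by step up to A♭5.
Leap in, step out — an appoggiatura.
The harmony at that moment is D diminished triad (D, F, A♭); G5 is not a chord tone.
It is approached by leap up from D5 and left by step down to F5.
Leap in, step out — an appoggiatura.
The harmony at that moment is D diminished triad (D, F, A♭); G5 is not a chord tone.
It is approached by step down from A♭5 and left by leap up to D6.
Step in, leap out — an escape tone.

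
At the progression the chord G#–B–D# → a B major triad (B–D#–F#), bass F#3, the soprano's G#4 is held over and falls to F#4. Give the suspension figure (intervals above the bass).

9–8 suspension.

At the second chord the bass is F#3. The suspended G#4 lies a ninth above the bass; after resolving down by step to F#4, the interval above the bass becomes an octave.
Suspension figures are named by those two intervals: 9–8.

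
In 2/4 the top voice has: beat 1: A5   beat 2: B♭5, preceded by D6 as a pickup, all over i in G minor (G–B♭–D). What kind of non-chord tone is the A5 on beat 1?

The harmony at that moment is G minor triad (G, B♭, D); A5 is not a chord tone.
It is approached by leap down from D6 and left by step up to B♭5.
Leap in, step out, metrically accented — an appoggiatura.

Appoggiatura.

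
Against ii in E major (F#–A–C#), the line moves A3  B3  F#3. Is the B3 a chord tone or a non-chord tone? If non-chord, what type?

The harmony at that moment is F# minor triad (F#, A, C#); B3 is not a chord tone.
It is approached by step up from A3 and left by leap down to F#3.
Step in, leap out — an escape tone.

Non-chord tone — an escape tone.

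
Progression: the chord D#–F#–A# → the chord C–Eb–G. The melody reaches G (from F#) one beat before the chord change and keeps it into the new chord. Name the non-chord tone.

The harmony at that moment is D# minor triad (D#, F#, A#); G is not a chord tone.
It is approached by step up from F# and then sustained as the same pitch into the next harmony.
Arriving early and becoming a chord tone when the harmony changes — an anticipation.

G is an anticipation.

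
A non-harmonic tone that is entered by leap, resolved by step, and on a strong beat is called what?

Appoggiatura.

Approach: by leap. Departure: by step. Metric position: strong.
Leap in, step out, in a metrically strong position — an appoggiatura. (It is the mirror image of the escape tone, which steps in and leaps out from a weak position.)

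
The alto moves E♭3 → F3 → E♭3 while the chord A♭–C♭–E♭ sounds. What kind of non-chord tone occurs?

F3 is a neighbor tone.

The harmony at that moment is A♭ minor triad (A♭, C♭, E♭); F3 is not a chord tone.
It is approached by step up from E♭3 and left by step down to E♭3.
Step away and step back to the same note — a neighbor tone (upper neighbor).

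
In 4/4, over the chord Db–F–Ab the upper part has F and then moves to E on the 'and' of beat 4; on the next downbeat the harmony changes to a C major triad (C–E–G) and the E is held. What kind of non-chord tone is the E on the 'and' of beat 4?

Anticipation.

The harmony at that moment is Db major triad (Db, F, Ab); E is not a chord tone.
It is approached by step down from F and then sustained as the same pitch into the next harmony.
Arriving early and becoming a chord tone when the harmony changes — an anticipation.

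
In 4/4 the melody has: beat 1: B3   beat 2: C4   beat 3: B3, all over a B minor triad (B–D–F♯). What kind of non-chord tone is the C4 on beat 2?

The harmony at that moment is B minor triad (B, D, F♯); C4 is not a chord tone.
It is approached by step up from B3 and left by step down to B3.
Step away and step back to the same note — a neighbor tone (upper neighbor).

Upper neighbor tone.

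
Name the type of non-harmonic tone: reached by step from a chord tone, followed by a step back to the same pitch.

Neighbor tone.

Approach: by step. Departure: by step in the opposite direction, back to the starting pitch.
Stepwise on both sides but reversing to return to the same chord tone — a neighbor tone. (Had it continued onward in the same direction it would be a passing tone instead.)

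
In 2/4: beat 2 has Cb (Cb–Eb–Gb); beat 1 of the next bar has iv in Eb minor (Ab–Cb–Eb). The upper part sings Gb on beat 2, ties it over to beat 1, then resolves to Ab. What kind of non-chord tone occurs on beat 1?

The harmony at that moment is Ab minor triad (Ab, Cb, Eb); Gb is not a chord tone.
It is held over (the same pitch as the preceding Gb) and left by step up to Ab.
Held over from the previous chord and resolving up by step — a retardation.

Retardation.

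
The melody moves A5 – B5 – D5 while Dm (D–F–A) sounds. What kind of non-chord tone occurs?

The harmony at that moment is D minor triad (D, F, A); B5 is not a chord tone.
It is approached by step up from A5 and left by leap down to D5.
Step in, leap out — an escape tone.

B5 is an escape tone.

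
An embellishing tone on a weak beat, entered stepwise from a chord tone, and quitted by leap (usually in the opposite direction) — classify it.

Escape tone.

Approach: by step. Departure: by leap. Metric position: weak.
Step in, leap out, from a weak position — an escape tone (échappée). (It is the mirror image of the appoggiatura, which leaps in and steps out on a strong beat.)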